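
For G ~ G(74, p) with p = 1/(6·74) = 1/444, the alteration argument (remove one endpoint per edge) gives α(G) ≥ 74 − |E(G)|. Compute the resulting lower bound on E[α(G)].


E[|E(G)|] = C(74, 2)·p = 2701 · (1/444) = 73/12.
E[α(G)] ≥ n − E[|E(G)|] = 74 − 73/12 = 815/12.
Numerically: ≈ 67.917.
(This is only a lower bound; the true E[α(G)] may be larger.)

E[α(G)] ≥ 815/12 ≈ 67.917.


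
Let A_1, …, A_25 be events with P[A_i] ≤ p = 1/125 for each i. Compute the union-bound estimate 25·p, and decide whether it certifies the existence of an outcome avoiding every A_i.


Union bound: P[∪_{i=1}^{25} A_i] ≤ Σ_i P[A_i] ≤ 25·p = 25·(1/125) = 1/5.
Numerically: 1/5 ≈ 0.20000.
Is 1/5 < 1? YES.
Since P[∪ A_i] ≤ 1/5 < 1, the complement has P[∩ A_i^c] ≥ 1 − 1/5 = 4/5 > 0, so some outcome avoids every A_i.

25·p = 1/5 ≈ 0.20000; existence CERTIFIED by the union bound.


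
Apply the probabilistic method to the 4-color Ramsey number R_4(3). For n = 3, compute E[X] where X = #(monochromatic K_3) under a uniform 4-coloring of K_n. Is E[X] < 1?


E[X] = C(3, 3) · 4^{1 − 3} = 1 · 4^{−2} = 1/16.
As a reduced fraction: E[X] = 1/16 ≈ 0.0625000.
Is E[X] < 1? YES.
Since E[X] < 1, there exists a 4-coloring of K_{3} with no monochromatic K_3; hence R_4(3) > 3.

E[X] = 1/16 ≈ 0.0625000; E[X] < 1, so R_4(3) > 3.


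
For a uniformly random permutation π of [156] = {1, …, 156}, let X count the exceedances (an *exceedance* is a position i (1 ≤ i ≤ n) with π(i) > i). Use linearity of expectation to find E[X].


Write X = Σ_{i=1}^{156} X_i, where X_i = 1_{π(i) > i}.
For each fixed i, π(i) is uniform over {1, …, 156} (marginal of a uniform permutation), so P[π(i) > i] = (n − i)/n. Summing: Σ_{i=1}^{156} (n − i)/n = (0 + 1 + … + 155)/156 = 156(156 − 1)/(2·156) = (156 − 1)/2.
Hence E[X] = Σ_{i=1}^{156} (156 − i)/156 = 155/2 ≈ 77.50000.

E[X] = 155/2 = 77.50000.


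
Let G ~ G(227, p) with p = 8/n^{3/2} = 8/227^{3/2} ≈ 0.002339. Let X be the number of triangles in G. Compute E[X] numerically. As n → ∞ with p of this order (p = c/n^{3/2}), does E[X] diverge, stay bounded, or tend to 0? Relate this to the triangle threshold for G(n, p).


Number of potential triangles: C(227, 3) = 1923825.
Each occurs with probability p³ ≈ (0.002339)³ ≈ 1.279834e-08.
By linearity: E[X] = C(227, 3)·p³ ≈ 1923825 · 1.279834e-08 ≈ 0.0246.
Since α = 3/2 > 1, p = c/n^{3/2} = o(1/n) is below the triangle threshold p ~ 1/n. Asymptotically E[X] ~ (c³/6)·n^{3(1−α)} = (8³/6)·n^{-1.5} → 0, so by Markov's inequality G has no triangles w.h.p.

E[X] ≈ 0.0246; in regime p = Θ(1/n^{3/2}) E[X] tends to 0 (below the triangle threshold p ~ 1/n).


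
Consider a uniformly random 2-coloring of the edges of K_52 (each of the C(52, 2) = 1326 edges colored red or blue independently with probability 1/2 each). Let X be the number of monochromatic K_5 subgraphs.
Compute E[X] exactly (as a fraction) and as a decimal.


Let X = Σ_S X_S over the C(52, 5) = 2598960 subsets S of size 5, where X_S = 1 if the K_5 on S is monochromatic.
For a fixed S, the K_5 on S has C(5, 2) = 10 edges. P[all 10 edges red] = (1/2)^10, and likewise for blue, so P[monochromatic] = 2·(1/2)^10 = 2^{1 − 10} = 1/512.
By linearity: E[X] = C(52, 5) · 2^{1 − 10} = 2598960 · 1/512 = 162435/32.
Numerically: E[X] ≈ 5076.09375.

E[X] = C(52,5)·2^(1−C(5,2)) = 162435/32 ≈ 5076.09375.


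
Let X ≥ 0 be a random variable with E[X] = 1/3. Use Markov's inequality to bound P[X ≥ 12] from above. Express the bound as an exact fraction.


μ = E[X] = 1/3, a = 12.
Markov: P[X ≥ 12] ≤ μ/a = (1/3)/12 = 1/36.
Numerically: ≈ 0.02778.
(Since a = 12 > μ = 0.33333, the bound 1/36 is < 1 and informative.)

P[X ≥ 12] ≤ 1/36 ≈ 0.02778.


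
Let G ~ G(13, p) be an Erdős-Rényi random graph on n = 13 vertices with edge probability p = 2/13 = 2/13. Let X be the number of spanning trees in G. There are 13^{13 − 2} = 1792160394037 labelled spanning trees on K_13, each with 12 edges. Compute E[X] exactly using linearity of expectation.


K_13 has 13^{13 − 2} = 1792160394037 labelled spanning trees.
For each such spanning tree H, let X_H = 1 if all 12 edges of H are present in G. Then P[X_H = 1] = p^{12} = (2/13)^{12} = 4096/23298085122481.
By linearity: E[X] = Σ_H E[X_H] = 1792160394037 · p^{12} = 1792160394037 · 4096/23298085122481 = 4096/13.
Numerically: E[X] ≈ 315.077.

E[X] = 1792160394037 · (2/13)^{12} = 4096/13 ≈ 315.077.


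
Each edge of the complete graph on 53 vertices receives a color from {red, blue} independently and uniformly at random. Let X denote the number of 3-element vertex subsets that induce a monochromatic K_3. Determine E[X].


Let X = Σ_S X_S over the C(53, 3) = 23426 subsets S of size 3, where X_S = 1 if the K_3 on S is monochromatic.
For a fixed S, the K_3 on S has C(3, 2) = 3 edges. P[all 3 edges red] = (1/2)^3, and likewise for blue, so P[monochromatic] = 2·(1/2)^3 = 2^{1 − 3} = 1/4.
By linearity of expectation: E[X] = C(53, 3) · 2^{1 − 3} = 23426 · 1/4 = 11713/2.
Numerically: E[X] ≈ 5856.500000.

E[X] = C(53,3)·2^(1−C(3,2)) = 11713/2 ≈ 5856.500000.


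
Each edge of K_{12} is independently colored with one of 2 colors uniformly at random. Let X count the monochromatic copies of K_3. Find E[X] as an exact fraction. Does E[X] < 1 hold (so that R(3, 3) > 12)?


E[X] = C(12, 3) · 2^{1 − 3} = 220 · 2^{−2} = 220/4.
As a reduced fraction: E[X] = 55 ≈ 55.000000.
Is E[X] < 1? NO.
Since E[X] ≥ 1, the first-moment bound is inconclusive at n = 12; it does NOT by itself certify R(3, 3) > 12.

E[X] = 55 ≈ 55.000000; E[X] ≥ 1; first-moment method inconclusive here.


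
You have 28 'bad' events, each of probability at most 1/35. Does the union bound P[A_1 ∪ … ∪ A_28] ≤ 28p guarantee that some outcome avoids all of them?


Union bound: P[∪_{i=1}^{28} A_i] ≤ Σ_i P[A_i] ≤ 28·p = 28·(1/35) = 4/5.
Numerically: 4/5 ≈ 0.800000.
Is 4/5 < 1? YES.
Since P[∪ A_i] ≤ 4/5 < 1, the complement has P[∩ A_i^c] ≥ 1 − 4/5 = 1/5 > 0, so some outcome avoids every A_i.

28·p = 4/5 ≈ 0.800000; existence CERTIFIED by the union bound.


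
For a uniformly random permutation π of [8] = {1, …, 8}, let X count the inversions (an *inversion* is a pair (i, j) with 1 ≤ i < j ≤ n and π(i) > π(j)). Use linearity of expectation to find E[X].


Write X = Σ X_I over the C(8, 2) = 28 pairs i < j, with X_I the indicator of one inversion.
There are 28 indicators.
For each fixed pair i < j, the values π(i) and π(j) are two distinct elements of {1, …, 8} in uniformly random order; by symmetry P[π(i) > π(j)] = 1/2.
By linearity: E[X] = 28 · (1/2) = C(8, 2) · (1/2) = 28/2 = 14 ≈ 14.000000.

E[X] = 14 = 14.000000.


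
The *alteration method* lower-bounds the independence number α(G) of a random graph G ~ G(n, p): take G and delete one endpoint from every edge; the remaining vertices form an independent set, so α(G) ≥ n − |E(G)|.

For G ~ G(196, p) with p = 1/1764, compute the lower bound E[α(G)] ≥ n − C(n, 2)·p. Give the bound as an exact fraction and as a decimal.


E[|E(G)|] = C(196, 2)·p = 19110 · (1/1764) = 65/6.
E[α(G)] ≥ n − E[|E(G)|] = 196 − 65/6 = 1111/6.
Numerically: ≈ 185.166667.
(This is only a lower bound; the true E[α(G)] may be larger.)

E[α(G)] ≥ 1111/6 ≈ 185.166667.


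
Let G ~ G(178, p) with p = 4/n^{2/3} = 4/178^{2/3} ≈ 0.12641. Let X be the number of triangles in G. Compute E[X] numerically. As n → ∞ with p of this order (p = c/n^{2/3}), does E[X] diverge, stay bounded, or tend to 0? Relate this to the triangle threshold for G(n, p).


Number of potential triangles: C(178, 3) = 924176.
Each occurs with probability p³ ≈ (0.12641)³ ≈ 2.01994698e-03.
By linearity: E[X] = C(178, 3)·p³ ≈ 924176 · 2.01994698e-03 ≈ 1866.786517.
Since α = 2/3 < 1, p = c/n^{2/3} ≫ 1/n is above the triangle threshold p ~ 1/n. Asymptotically E[X] ~ (c³/6)·n^{3(1−α)} = (4³/6)·n^{1} → ∞; triangles are abundant w.h.p.

E[X] ≈ 1866.786517; in regime p = Θ(1/n^{2/3}) E[X] diverges (above the triangle threshold p ~ 1/n).


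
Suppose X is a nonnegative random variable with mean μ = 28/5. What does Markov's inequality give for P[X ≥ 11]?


μ = E[X] = 28/5, a = 11.
Markov: P[X ≥ 11] ≤ μ/a = (28/5)/11 = 28/55.
Numerically: ≈ 0.509091.
(Since a = 11 > μ = 5.600000, the bound 28/55 is < 1 and informative.)

P[X ≥ 11] ≤ 28/55 ≈ 0.509091.


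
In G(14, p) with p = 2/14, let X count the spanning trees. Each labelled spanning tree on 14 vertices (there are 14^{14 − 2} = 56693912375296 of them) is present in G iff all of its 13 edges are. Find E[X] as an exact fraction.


K_14 has 14^{14 − 2} = 56693912375296 labelled spanning trees.
For each such spanning tree H, let X_H = 1 if all 13 edges of H are present in G. Then P[X_H = 1] = p^{13} = (1/7)^{13} = 1/96889010407.
By linearity of expectation: E[X] = Σ_H E[X_H] = 56693912375296 · p^{13} = 56693912375296 · 1/96889010407 = 4096/7.
Numerically: E[X] ≈ 585.14.

E[X] = 56693912375296 · (1/7)^{13} = 4096/7 ≈ 585.14.


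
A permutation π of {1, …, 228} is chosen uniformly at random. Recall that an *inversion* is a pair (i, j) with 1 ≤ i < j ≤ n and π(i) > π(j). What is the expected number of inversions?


Write X = Σ X_I over the C(228, 2) = 25878 pairs i < j, with X_I the indicator of one inversion.
There are 25878 indicators.
For each fixed pair i < j, the values π(i) and π(j) are two distinct elements of {1, …, 228} in uniformly random order; by symmetry P[π(i) > π(j)] = 1/2.
By linearity: E[X] = 25878 · (1/2) = C(228, 2) · (1/2) = 25878/2 = 12939 ≈ 12939.0000.

E[X] = 12939 = 12939.0000.


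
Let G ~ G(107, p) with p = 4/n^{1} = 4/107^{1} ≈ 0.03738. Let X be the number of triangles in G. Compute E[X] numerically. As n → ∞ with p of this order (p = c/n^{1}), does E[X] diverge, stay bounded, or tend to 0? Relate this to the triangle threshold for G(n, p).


Number of potential triangles: C(107, 3) = 198485.
Each occurs with probability p³ ≈ (0.03738)³ ≈ 5.224306e-05.
By linearity: E[X] = C(107, 3)·p³ ≈ 198485 · 5.224306e-05 ≈ 10.3695.
Here α = 1, so p = 4/n is exactly at the triangle threshold p ~ 1/n. Asymptotically E[X] → c³/6 = 4³/6 = 32/3 ≈ 10.6667, a bounded constant. In this regime the triangle count is asymptotically Poisson(c³/6).

E[X] ≈ 10.3695; in regime p = Θ(1/n^{1}) E[X] stays bounded (at the triangle threshold p ~ 1/n).


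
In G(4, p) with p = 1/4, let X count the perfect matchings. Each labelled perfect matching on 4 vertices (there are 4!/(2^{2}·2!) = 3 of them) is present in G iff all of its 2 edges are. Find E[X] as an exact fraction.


K_4 has 4!/(2^{2}·2!) = 3 labelled perfect matchings.
For each such perfect matching H, let X_H = 1 if all 2 edges of H are present in G. Then P[X_H = 1] = p^{2} = (1/4)^{2} = 1/16.
By linearity of expectation: E[X] = Σ_H E[X_H] = 3 · p^{2} = 3 · 1/16 = 3/16.
Numerically: E[X] ≈ 0.1875.

E[X] = 3 · (1/4)^{2} = 3/16 ≈ 0.1875.


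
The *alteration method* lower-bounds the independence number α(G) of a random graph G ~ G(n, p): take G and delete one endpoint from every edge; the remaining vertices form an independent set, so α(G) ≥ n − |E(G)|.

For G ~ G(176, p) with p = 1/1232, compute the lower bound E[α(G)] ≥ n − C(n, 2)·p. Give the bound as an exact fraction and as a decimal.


E[|E(G)|] = C(176, 2)·p = 15400 · (1/1232) = 25/2.
E[α(G)] ≥ n − E[|E(G)|] = 176 − 25/2 = 327/2.
Numerically: ≈ 163.500000.
(This is only a lower bound; the true E[α(G)] may be larger.)

E[α(G)] ≥ 327/2 ≈ 163.500000.


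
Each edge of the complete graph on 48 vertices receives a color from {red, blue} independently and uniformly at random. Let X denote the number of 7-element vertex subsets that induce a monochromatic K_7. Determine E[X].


Let X = Σ_S X_S over the C(48, 7) = 73629072 subsets S of size 7, where X_S = 1 if the K_7 on S is monochromatic.
For a fixed S, the K_7 on S has C(7, 2) = 21 edges. P[all 21 edges red] = (1/2)^21, and likewise for blue, so P[monochromatic] = 2·(1/2)^21 = 2^{1 − 21} = 1/1048576.
Summing: E[X] = C(48, 7) · 2^{1 − 21} = 73629072 · 1/1048576 = 4601817/65536.
Numerically: E[X] ≈ 70.2182.

E[X] = C(48,7)·2^(1−C(7,2)) = 4601817/65536 ≈ 70.2182.


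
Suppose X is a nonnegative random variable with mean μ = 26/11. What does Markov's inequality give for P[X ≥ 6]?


μ = E[X] = 26/11, a = 6.
Markov: P[X ≥ 6] ≤ μ/a = (26/11)/6 = 13/33.
Numerically: ≈ 0.3939.
(Since a = 6 > μ = 2.3636, the bound 13/33 is < 1 and informative.)

P[X ≥ 6] ≤ 13/33 ≈ 0.3939.


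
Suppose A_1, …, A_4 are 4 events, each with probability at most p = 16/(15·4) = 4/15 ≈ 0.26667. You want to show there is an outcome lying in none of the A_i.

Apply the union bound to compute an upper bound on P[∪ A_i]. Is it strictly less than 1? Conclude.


Union bound: P[∪_{i=1}^{4} A_i] ≤ Σ_i P[A_i] ≤ 4·p = 4·(4/15) = 16/15.
Numerically: 16/15 ≈ 1.06667.
Is 16/15 < 1? NO.
Since the bound 16/15 is ≥ 1, the union bound is uninformative here; it does NOT by itself certify existence.

4·p = 16/15 ≈ 1.06667; existence NOT certified by the union bound.


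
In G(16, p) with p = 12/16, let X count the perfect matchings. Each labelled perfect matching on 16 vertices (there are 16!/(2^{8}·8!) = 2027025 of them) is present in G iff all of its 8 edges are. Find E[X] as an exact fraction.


K_16 has 16!/(2^{8}·8!) = 2027025 labelled perfect matchings.
For each such perfect matching H, let X_H = 1 if all 8 edges of H are present in G. Then P[X_H = 1] = p^{8} = (3/4)^{8} = 6561/65536.
By linearity of expectation: E[X] = Σ_H E[X_H] = 2027025 · p^{8} = 2027025 · 6561/65536 = 13299311025/65536.
Numerically: E[X] ≈ 202931.

E[X] = 2027025 · (3/4)^{8} = 13299311025/65536 ≈ 202931.


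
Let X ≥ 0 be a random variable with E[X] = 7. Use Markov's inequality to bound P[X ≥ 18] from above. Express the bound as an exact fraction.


μ = E[X] = 7, a = 18.
Markov: P[X ≥ 18] ≤ μ/a = (7)/18 = 7/18.
Numerically: ≈ 0.38889.
(Since a = 18 > μ = 7.00000, the bound 7/18 is < 1 and informative.)

P[X ≥ 18] ≤ 7/18 ≈ 0.38889.


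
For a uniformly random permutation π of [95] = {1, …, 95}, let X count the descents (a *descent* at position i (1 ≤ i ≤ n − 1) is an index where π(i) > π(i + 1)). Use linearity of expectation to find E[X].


Write X = Σ X_I over i = 1, …, 94, with X_I the indicator of one descent.
There are 94 indicators.
For each fixed i, the pair (π(i), π(i+1)) is a uniformly random ordered pair of distinct values from {1, …, 95}; by symmetry P[π(i) > π(i+1)] = 1/2.
By linearity: E[X] = 94 · (1/2) = (95 − 1) · (1/2) = 47 ≈ 47.000000.

E[X] = 47 = 47.000000.


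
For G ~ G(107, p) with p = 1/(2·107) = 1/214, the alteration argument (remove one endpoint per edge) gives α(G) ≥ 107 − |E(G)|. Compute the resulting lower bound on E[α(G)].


E[|E(G)|] = C(107, 2)·p = 5671 · (1/214) = 53/2.
E[α(G)] ≥ n − E[|E(G)|] = 107 − 53/2 = 161/2.
Numerically: ≈ 80.500.
(This is only a lower bound; the true E[α(G)] may be larger.)

E[α(G)] ≥ 161/2 ≈ 80.500.


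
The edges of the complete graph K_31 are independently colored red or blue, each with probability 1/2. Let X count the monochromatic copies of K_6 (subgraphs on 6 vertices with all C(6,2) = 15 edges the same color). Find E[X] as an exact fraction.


Let X = Σ_S X_S over the C(31, 6) = 736281 subsets S of size 6, where X_S = 1 if the K_6 on S is monochromatic.
For a fixed S, the K_6 on S has C(6, 2) = 15 edges. P[all 15 edges red] = (1/2)^15, and likewise for blue, so P[monochromatic] = 2·(1/2)^15 = 2^{1 − 15} = 1/16384.
Summing: E[X] = C(31, 6) · 2^{1 − 15} = 736281 · 1/16384 = 736281/16384.
Numerically: E[X] ≈ 44.939026.

E[X] = C(31,6)·2^(1−C(6,2)) = 736281/16384 ≈ 44.939026.


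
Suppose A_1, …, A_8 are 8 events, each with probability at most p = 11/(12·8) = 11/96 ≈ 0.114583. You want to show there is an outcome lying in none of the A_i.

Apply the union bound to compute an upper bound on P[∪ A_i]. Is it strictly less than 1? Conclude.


Union bound: P[∪_{i=1}^{8} A_i] ≤ Σ_i P[A_i] ≤ 8·p = 8·(11/96) = 11/12.
Numerically: 11/12 ≈ 0.916667.
Is 11/12 < 1? YES.
Since P[∪ A_i] ≤ 11/12 < 1, the complement has P[∩ A_i^c] ≥ 1 − 11/12 = 1/12 > 0, so some outcome avoids every A_i.

8·p = 11/12 ≈ 0.916667; existence CERTIFIED by the union bound.


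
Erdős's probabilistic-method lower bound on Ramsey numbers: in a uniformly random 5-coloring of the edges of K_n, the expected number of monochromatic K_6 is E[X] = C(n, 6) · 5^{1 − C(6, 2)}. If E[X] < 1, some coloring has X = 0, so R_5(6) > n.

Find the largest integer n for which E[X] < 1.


We need C(n, 6) · 5^{1 − 15} < 1, i.e. C(n, 6) < 5^{15 − 1} = 6103515625.
Check values of n near the boundary:
  n = 128: C(128, 6) = 5423611200; 5423611200 < 6103515625? YES
  n = 129: C(129, 6) = 5688177600; 5688177600 < 6103515625? YES
  n = 130: C(130, 6) = 5963412000; 5963412000 < 6103515625? YES
  n = 131: C(131, 6) = 6249655776; 6249655776 < 6103515625? NO
  n = 132: C(132, 6) = 6547258432; 6547258432 < 6103515625? NO
  n = 133: C(133, 6) = 6856577728; 6856577728 < 6103515625? NO
The largest n with C(n, 6) < 6103515625 is n = 130 (where E[X] = 47707296/48828125 ≈ 0.9770). Hence R_5(6) > 130, i.e. R_5(6) ≥ 131.

Largest n = 130; hence R_5(6) > 130.


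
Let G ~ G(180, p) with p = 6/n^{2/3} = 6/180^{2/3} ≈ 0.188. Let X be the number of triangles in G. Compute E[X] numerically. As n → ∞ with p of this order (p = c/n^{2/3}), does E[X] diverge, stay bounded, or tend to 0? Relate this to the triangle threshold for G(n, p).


Number of potential triangles: C(180, 3) = 955860.
Each occurs with probability p³ ≈ (0.188)³ ≈ 6.66667e-03.
By linearity: E[X] = C(180, 3)·p³ ≈ 955860 · 6.66667e-03 ≈ 6372.400.
Since α = 2/3 < 1, p = c/n^{2/3} ≫ 1/n is above the triangle threshold p ~ 1/n. Asymptotically E[X] ~ (c³/6)·n^{3(1−α)} = (6³/6)·n^{1} → ∞; triangles are abundant w.h.p.

E[X] ≈ 6372.400; in regime p = Θ(1/n^{2/3}) E[X] diverges (above the triangle threshold p ~ 1/n).


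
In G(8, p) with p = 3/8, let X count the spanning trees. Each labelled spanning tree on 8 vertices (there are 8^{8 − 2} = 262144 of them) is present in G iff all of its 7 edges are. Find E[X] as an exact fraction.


K_8 has 8^{8 − 2} = 262144 labelled spanning trees.
For each such spanning tree H, let X_H = 1 if all 7 edges of H are present in G. Then P[X_H = 1] = p^{7} = (3/8)^{7} = 2187/2097152.
By linearity: E[X] = Σ_H E[X_H] = 262144 · p^{7} = 262144 · 2187/2097152 = 2187/8.
Numerically: E[X] ≈ 273.

E[X] = 262144 · (3/8)^{7} = 2187/8 ≈ 273.


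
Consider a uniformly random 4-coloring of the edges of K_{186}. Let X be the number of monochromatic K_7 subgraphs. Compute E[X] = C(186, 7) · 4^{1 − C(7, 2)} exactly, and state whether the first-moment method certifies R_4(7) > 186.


E[X] = C(186, 7) · 4^{1 − 21} = 1363155866280 · 4^{−20} = 1363155866280/1099511627776.
As a reduced fraction: E[X] = 170394483285/137438953472 ≈ 1.2397830.
Is E[X] < 1? NO.
Since E[X] ≥ 1, the first-moment bound is inconclusive at n = 186; it does NOT by itself certify R_4(7) > 186.

E[X] = 170394483285/137438953472 ≈ 1.2397830; E[X] ≥ 1; first-moment method inconclusive here.


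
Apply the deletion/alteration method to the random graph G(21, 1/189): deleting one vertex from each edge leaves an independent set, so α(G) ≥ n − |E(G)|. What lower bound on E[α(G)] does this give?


E[|E(G)|] = C(21, 2)·p = 210 · (1/189) = 10/9.
E[α(G)] ≥ n − E[|E(G)|] = 21 − 10/9 = 179/9.
Numerically: ≈ 19.88889.
(This is only a lower bound; the true E[α(G)] may be larger.)

E[α(G)] ≥ 179/9 ≈ 19.88889.


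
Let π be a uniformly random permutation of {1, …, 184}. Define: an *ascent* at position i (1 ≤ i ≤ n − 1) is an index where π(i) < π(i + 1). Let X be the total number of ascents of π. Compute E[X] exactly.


Write X = Σ X_I over i = 1, …, 183, with X_I the indicator of one ascent.
There are 183 indicators.
For each fixed i, the pair (π(i), π(i+1)) is a uniformly random ordered pair of distinct values from {1, …, 184}; by symmetry P[π(i) < π(i+1)] = 1/2.
By linearity: E[X] = 183 · (1/2) = (184 − 1) · (1/2) = 183/2 ≈ 91.5000.

E[X] = 183/2 = 91.5000.


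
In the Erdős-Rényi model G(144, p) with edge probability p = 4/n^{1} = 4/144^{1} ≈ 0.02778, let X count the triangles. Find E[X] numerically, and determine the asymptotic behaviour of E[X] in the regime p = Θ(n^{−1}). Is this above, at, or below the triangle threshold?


Number of potential triangles: C(144, 3) = 487344.
Each occurs with probability p³ ≈ (0.02778)³ ≈ 2.143347e-05.
By linearity: E[X] = C(144, 3)·p³ ≈ 487344 · 2.143347e-05 ≈ 10.4455.
Here α = 1, so p = 4/n is exactly at the triangle threshold p ~ 1/n. Asymptotically E[X] → c³/6 = 4³/6 = 32/3 ≈ 10.6667, a bounded constant. In this regime the triangle count is asymptotically Poisson(c³/6).

E[X] ≈ 10.4455; in regime p = Θ(1/n^{1}) E[X] stays bounded (at the triangle threshold p ~ 1/n).


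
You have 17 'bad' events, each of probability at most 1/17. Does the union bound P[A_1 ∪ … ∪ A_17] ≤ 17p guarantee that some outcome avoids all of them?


Union bound: P[∪_{i=1}^{17} A_i] ≤ Σ_i P[A_i] ≤ 17·p = 17·(1/17) = 1.
Numerically: 1 ≈ 1.000.
Is 1 < 1? NO.
Since the bound 1 is ≥ 1, the union bound is uninformative here; it does NOT by itself certify existence.

17·p = 1 ≈ 1.000; existence NOT certified by the union bound.


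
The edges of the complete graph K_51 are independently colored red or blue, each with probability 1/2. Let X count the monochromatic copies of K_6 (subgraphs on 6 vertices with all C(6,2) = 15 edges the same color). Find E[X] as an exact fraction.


Let X = Σ_S X_S over the C(51, 6) = 18009460 subsets S of size 6, where X_S = 1 if the K_6 on S is monochromatic.
For a fixed S, the K_6 on S has C(6, 2) = 15 edges. P[all 15 edges red] = (1/2)^15, and likewise for blue, so P[monochromatic] = 2·(1/2)^15 = 2^{1 − 15} = 1/16384.
By linearity of expectation: E[X] = C(51, 6) · 2^{1 − 15} = 18009460 · 1/16384 = 4502365/4096.
Numerically: E[X] ≈ 1099.210.

E[X] = C(51,6)·2^(1−C(6,2)) = 4502365/4096 ≈ 1099.210.


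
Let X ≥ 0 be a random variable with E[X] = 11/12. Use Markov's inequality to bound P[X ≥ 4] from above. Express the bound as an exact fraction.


μ = E[X] = 11/12, a = 4.
Markov: P[X ≥ 4] ≤ μ/a = (11/12)/4 = 11/48.
Numerically: ≈ 0.229167.
(Since a = 4 > μ = 0.916667, the bound 11/48 is < 1 and informative.)

P[X ≥ 4] ≤ 11/48 ≈ 0.229167.


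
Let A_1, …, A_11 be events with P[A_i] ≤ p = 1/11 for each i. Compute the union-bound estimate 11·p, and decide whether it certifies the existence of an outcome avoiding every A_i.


Union bound: P[∪_{i=1}^{11} A_i] ≤ Σ_i P[A_i] ≤ 11·p = 11·(1/11) = 1.
Numerically: 1 ≈ 1.00000.
Is 1 < 1? NO.
Since the bound 1 is ≥ 1, the union bound is uninformative here; it does NOT by itself certify existence.

11·p = 1 ≈ 1.00000; existence NOT certified by the union bound.


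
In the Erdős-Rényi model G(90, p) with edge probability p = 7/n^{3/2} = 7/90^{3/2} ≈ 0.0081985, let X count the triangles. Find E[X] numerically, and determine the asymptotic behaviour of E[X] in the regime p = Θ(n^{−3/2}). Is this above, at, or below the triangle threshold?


Number of potential triangles: C(90, 3) = 117480.
Each occurs with probability p³ ≈ (0.0081985)³ ≈ 5.51064999e-07.
By linearity: E[X] = C(90, 3)·p³ ≈ 117480 · 5.51064999e-07 ≈ 0.064739.
Since α = 3/2 > 1, p = c/n^{3/2} = o(1/n) is below the triangle threshold p ~ 1/n. Asymptotically E[X] ~ (c³/6)·n^{3(1−α)} = (7³/6)·n^{-1.5} → 0, so by Markov's inequality G has no triangles w.h.p.

E[X] ≈ 0.064739; in regime p = Θ(1/n^{3/2}) E[X] tends to 0 (below the triangle threshold p ~ 1/n).


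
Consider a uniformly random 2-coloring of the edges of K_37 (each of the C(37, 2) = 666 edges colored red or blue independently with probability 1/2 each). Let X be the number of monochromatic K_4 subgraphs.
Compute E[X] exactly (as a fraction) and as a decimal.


Let X = Σ_S X_S over the C(37, 4) = 66045 subsets S of size 4, where X_S = 1 if the K_4 on S is monochromatic.
For a fixed S, the K_4 on S has C(4, 2) = 6 edges. P[all 6 edges red] = (1/2)^6, and likewise for blue, so P[monochromatic] = 2·(1/2)^6 = 2^{1 − 6} = 1/32.
By linearity: E[X] = C(37, 4) · 2^{1 − 6} = 66045 · 1/32 = 66045/32.
Numerically: E[X] ≈ 2063.906.

E[X] = C(37,4)·2^(1−C(4,2)) = 66045/32 ≈ 2063.906.


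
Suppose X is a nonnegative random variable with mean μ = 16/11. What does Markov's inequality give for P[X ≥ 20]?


μ = E[X] = 16/11, a = 20.
Markov: P[X ≥ 20] ≤ μ/a = (16/11)/20 = 4/55.
Numerically: ≈ 0.073.
(Since a = 20 > μ = 1.455, the bound 4/55 is < 1 and informative.)

P[X ≥ 20] ≤ 4/55 ≈ 0.073.


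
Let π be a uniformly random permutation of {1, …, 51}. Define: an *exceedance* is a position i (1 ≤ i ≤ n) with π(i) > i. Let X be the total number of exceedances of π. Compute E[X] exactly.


Write X = Σ_{i=1}^{51} X_i, where X_i = 1_{π(i) > i}.
For each fixed i, π(i) is uniform over {1, …, 51} (marginal of a uniform permutation), so P[π(i) > i] = (n − i)/n. Summing: Σ_{i=1}^{51} (n − i)/n = (0 + 1 + … + 50)/51 = 51(51 − 1)/(2·51) = (51 − 1)/2.
Hence E[X] = Σ_{i=1}^{51} (51 − i)/51 = 25 ≈ 25.00000.

E[X] = 25 = 25.00000.


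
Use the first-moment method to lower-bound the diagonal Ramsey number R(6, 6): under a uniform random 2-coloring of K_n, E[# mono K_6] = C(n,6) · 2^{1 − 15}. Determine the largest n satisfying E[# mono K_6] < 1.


We need C(n, 6) · 2^{1 − 15} < 1, i.e. C(n, 6) < 2^{15 − 1} = 16384.
Check values of n near the boundary:
  n = 16: C(16, 6) = 8008; 8008 < 16384? YES
  n = 17: C(17, 6) = 12376; 12376 < 16384? YES
  n = 18: C(18, 6) = 18564; 18564 < 16384? NO
  n = 19: C(19, 6) = 27132; 27132 < 16384? NO
The largest n with C(n, 6) < 16384 is n = 17 (where E[X] = 1547/2048 ≈ 0.7553711). Hence R(6, 6) > 17, i.e. R(6, 6) ≥ 18.

Largest n = 17; hence R(6, 6) > 17.


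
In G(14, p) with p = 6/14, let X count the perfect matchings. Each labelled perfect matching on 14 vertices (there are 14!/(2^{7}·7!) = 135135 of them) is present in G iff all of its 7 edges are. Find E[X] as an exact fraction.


K_14 has 14!/(2^{7}·7!) = 135135 labelled perfect matchings.
For each such perfect matching H, let X_H = 1 if all 7 edges of H are present in G. Then P[X_H = 1] = p^{7} = (3/7)^{7} = 2187/823543.
Summing the indicators: E[X] = Σ_H E[X_H] = 135135 · p^{7} = 135135 · 2187/823543 = 42220035/117649.
Numerically: E[X] ≈ 359.

E[X] = 135135 · (3/7)^{7} = 42220035/117649 ≈ 359.


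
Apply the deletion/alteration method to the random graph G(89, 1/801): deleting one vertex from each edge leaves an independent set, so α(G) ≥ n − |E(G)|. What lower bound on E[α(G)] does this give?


E[|E(G)|] = C(89, 2)·p = 3916 · (1/801) = 44/9.
E[α(G)] ≥ n − E[|E(G)|] = 89 − 44/9 = 757/9.
Numerically: ≈ 84.1111.
(This is only a lower bound; the true E[α(G)] may be larger.)

E[α(G)] ≥ 757/9 ≈ 84.1111.


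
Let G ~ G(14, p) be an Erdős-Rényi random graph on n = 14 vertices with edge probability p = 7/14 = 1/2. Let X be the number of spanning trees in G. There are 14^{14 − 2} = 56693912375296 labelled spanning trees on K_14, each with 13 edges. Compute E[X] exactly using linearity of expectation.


K_14 has 14^{14 − 2} = 56693912375296 labelled spanning trees.
For each such spanning tree H, let X_H = 1 if all 13 edges of H are present in G. Then P[X_H = 1] = p^{13} = (1/2)^{13} = 1/8192.
Summing the indicators: E[X] = Σ_H E[X_H] = 56693912375296 · p^{13} = 56693912375296 · 1/8192 = 13841287201/2.
Numerically: E[X] ≈ 6.92064e+09.

E[X] = 56693912375296 · (1/2)^{13} = 13841287201/2 ≈ 6.92064e+09.


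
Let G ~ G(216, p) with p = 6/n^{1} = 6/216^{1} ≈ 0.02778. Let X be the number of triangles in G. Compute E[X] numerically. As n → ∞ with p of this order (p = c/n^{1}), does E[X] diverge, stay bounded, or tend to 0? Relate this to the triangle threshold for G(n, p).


Number of potential triangles: C(216, 3) = 1656360.
Each occurs with probability p³ ≈ (0.02778)³ ≈ 2.143347e-05.
By linearity: E[X] = C(216, 3)·p³ ≈ 1656360 · 2.143347e-05 ≈ 35.5015.
Here α = 1, so p = 6/n is exactly at the triangle threshold p ~ 1/n. Asymptotically E[X] → c³/6 = 6³/6 = 36 ≈ 36.0000, a bounded constant. In this regime the triangle count is asymptotically Poisson(c³/6).

E[X] ≈ 35.5015; in regime p = Θ(1/n^{1}) E[X] stays bounded (at the triangle threshold p ~ 1/n).


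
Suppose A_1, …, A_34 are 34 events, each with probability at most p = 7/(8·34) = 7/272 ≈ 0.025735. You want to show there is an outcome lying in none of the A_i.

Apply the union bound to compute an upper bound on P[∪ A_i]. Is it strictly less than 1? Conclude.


Union bound: P[∪_{i=1}^{34} A_i] ≤ Σ_i P[A_i] ≤ 34·p = 34·(7/272) = 7/8.
Numerically: 7/8 ≈ 0.875000.
Is 7/8 < 1? YES.
Since P[∪ A_i] ≤ 7/8 < 1, the complement has P[∩ A_i^c] ≥ 1 − 7/8 = 1/8 > 0, so some outcome avoids every A_i.

34·p = 7/8 ≈ 0.875000; existence CERTIFIED by the union bound.


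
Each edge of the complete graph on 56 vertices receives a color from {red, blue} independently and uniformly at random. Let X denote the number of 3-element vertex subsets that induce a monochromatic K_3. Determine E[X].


Let X = Σ_S X_S over the C(56, 3) = 27720 subsets S of size 3, where X_S = 1 if the K_3 on S is monochromatic.
For a fixed S, the K_3 on S has C(3, 2) = 3 edges. P[all 3 edges red] = (1/2)^3, and likewise for blue, so P[monochromatic] = 2·(1/2)^3 = 2^{1 − 3} = 1/4.
Summing: E[X] = C(56, 3) · 2^{1 − 3} = 27720 · 1/4 = 6930.
Numerically: E[X] ≈ 6930.000000.

E[X] = C(56,3)·2^(1−C(3,2)) = 6930 ≈ 6930.000000.


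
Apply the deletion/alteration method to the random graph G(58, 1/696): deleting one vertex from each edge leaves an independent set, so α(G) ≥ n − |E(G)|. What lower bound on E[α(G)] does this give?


E[|E(G)|] = C(58, 2)·p = 1653 · (1/696) = 19/8.
E[α(G)] ≥ n − E[|E(G)|] = 58 − 19/8 = 445/8.
Numerically: ≈ 55.62500.
(This is only a lower bound; the true E[α(G)] may be larger.)

E[α(G)] ≥ 445/8 ≈ 55.62500.


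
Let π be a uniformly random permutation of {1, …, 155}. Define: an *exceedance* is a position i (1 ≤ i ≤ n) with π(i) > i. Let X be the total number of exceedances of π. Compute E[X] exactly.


Write X = Σ_{i=1}^{155} X_i, where X_i = 1_{π(i) > i}.
For each fixed i, π(i) is uniform over {1, …, 155} (marginal of a uniform permutation), so P[π(i) > i] = (n − i)/n. Summing: Σ_{i=1}^{155} (n − i)/n = (0 + 1 + … + 154)/155 = 155(155 − 1)/(2·155) = (155 − 1)/2.
Hence E[X] = Σ_{i=1}^{155} (155 − i)/155 = 77 ≈ 77.00000.

E[X] = 77 = 77.00000.


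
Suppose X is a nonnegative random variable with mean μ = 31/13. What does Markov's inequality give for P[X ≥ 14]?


μ = E[X] = 31/13, a = 14.
Markov: P[X ≥ 14] ≤ μ/a = (31/13)/14 = 31/182.
Numerically: ≈ 0.17033.
(Since a = 14 > μ = 2.38462, the bound 31/182 is < 1 and informative.)

P[X ≥ 14] ≤ 31/182 ≈ 0.17033.


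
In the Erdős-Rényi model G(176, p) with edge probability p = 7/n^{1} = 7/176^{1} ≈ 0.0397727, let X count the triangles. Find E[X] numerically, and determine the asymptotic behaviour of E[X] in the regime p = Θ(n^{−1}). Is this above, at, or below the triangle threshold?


Number of potential triangles: C(176, 3) = 893200.
Each occurs with probability p³ ≈ (0.0397727)³ ≈ 6.29152775e-05.
By linearity: E[X] = C(176, 3)·p³ ≈ 893200 · 6.29152775e-05 ≈ 56.195926.
Here α = 1, so p = 7/n is exactly at the triangle threshold p ~ 1/n. Asymptotically E[X] → c³/6 = 7³/6 = 343/6 ≈ 57.166667, a bounded constant. In this regime the triangle count is asymptotically Poisson(c³/6).

E[X] ≈ 56.195926; in regime p = Θ(1/n^{1}) E[X] stays bounded (at the triangle threshold p ~ 1/n).


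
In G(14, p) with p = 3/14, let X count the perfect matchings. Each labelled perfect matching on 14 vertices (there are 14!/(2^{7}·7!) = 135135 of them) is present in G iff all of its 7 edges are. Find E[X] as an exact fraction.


K_14 has 14!/(2^{7}·7!) = 135135 labelled perfect matchings.
For each such perfect matching H, let X_H = 1 if all 7 edges of H are present in G. Then P[X_H = 1] = p^{7} = (3/14)^{7} = 2187/105413504.
By linearity: E[X] = Σ_H E[X_H] = 135135 · p^{7} = 135135 · 2187/105413504 = 42220035/15059072.
Numerically: E[X] ≈ 2.804.

E[X] = 135135 · (3/14)^{7} = 42220035/15059072 ≈ 2.804.


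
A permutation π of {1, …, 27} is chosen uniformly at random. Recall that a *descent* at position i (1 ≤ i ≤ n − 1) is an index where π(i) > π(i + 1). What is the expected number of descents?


Write X = Σ X_I over i = 1, …, 26, with X_I the indicator of one descent.
There are 26 indicators.
For each fixed i, the pair (π(i), π(i+1)) is a uniformly random ordered pair of distinct values from {1, …, 27}; by symmetry P[π(i) > π(i+1)] = 1/2.
By linearity: E[X] = 26 · (1/2) = (27 − 1) · (1/2) = 13 ≈ 13.000.

E[X] = 13 = 13.000.


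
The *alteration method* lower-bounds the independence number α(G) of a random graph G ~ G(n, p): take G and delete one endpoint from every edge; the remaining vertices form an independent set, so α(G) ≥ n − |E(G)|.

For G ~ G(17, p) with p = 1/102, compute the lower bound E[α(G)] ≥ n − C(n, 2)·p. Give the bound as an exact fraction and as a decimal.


E[|E(G)|] = C(17, 2)·p = 136 · (1/102) = 4/3.
E[α(G)] ≥ n − E[|E(G)|] = 17 − 4/3 = 47/3.
Numerically: ≈ 15.66667.
(This is only a lower bound; the true E[α(G)] may be larger.)

E[α(G)] ≥ 47/3 ≈ 15.66667.


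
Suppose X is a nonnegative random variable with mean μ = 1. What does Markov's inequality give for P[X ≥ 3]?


μ = E[X] = 1, a = 3.
Markov: P[X ≥ 3] ≤ μ/a = (1)/3 = 1/3.
Numerically: ≈ 0.33333.
(Since a = 3 > μ = 1.00000, the bound 1/3 is < 1 and informative.)

P[X ≥ 3] ≤ 1/3 ≈ 0.33333.


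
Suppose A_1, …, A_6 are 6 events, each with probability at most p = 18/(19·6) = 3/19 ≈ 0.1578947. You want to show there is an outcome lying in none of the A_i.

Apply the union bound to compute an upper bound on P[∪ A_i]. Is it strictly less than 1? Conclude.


Union bound: P[∪_{i=1}^{6} A_i] ≤ Σ_i P[A_i] ≤ 6·p = 6·(3/19) = 18/19.
Numerically: 18/19 ≈ 0.9473684.
Is 18/19 < 1? YES.
Since P[∪ A_i] ≤ 18/19 < 1, the complement has P[∩ A_i^c] ≥ 1 − 18/19 = 1/19 > 0, so some outcome avoids every A_i.

6·p = 18/19 ≈ 0.9473684; existence CERTIFIED by the union bound.


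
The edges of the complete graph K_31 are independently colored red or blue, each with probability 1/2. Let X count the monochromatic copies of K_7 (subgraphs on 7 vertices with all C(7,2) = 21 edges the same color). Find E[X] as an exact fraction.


Let X = Σ_S X_S over the C(31, 7) = 2629575 subsets S of size 7, where X_S = 1 if the K_7 on S is monochromatic.
For a fixed S, the K_7 on S has C(7, 2) = 21 edges. P[all 21 edges red] = (1/2)^21, and likewise for blue, so P[monochromatic] = 2·(1/2)^21 = 2^{1 − 21} = 1/1048576.
By linearity of expectation: E[X] = C(31, 7) · 2^{1 − 21} = 2629575 · 1/1048576 = 2629575/1048576.
Numerically: E[X] ≈ 2.508.

E[X] = C(31,7)·2^(1−C(7,2)) = 2629575/1048576 ≈ 2.508.


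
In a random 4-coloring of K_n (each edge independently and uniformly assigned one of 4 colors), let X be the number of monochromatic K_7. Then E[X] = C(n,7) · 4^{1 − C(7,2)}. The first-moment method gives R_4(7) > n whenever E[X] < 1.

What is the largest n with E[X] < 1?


We need C(n, 7) · 4^{1 − 21} < 1, i.e. C(n, 7) < 4^{21 − 1} = 1099511627776.
Check values of n near the boundary:
  n = 179: C(179, 7) = 1037437234460; 1037437234460 < 1099511627776? YES
  n = 180: C(180, 7) = 1079414463600; 1079414463600 < 1099511627776? YES
  n = 181: C(181, 7) = 1122839183400; 1122839183400 < 1099511627776? NO
  n = 182: C(182, 7) = 1167752750736; 1167752750736 < 1099511627776? NO
  n = 183: C(183, 7) = 1214197462413; 1214197462413 < 1099511627776? NO
The largest n with C(n, 7) < 1099511627776 is n = 180 (where E[X] = 67463403975/68719476736 ≈ 0.9817). Hence R_4(7) > 180, i.e. R_4(7) ≥ 181.

Largest n = 180; hence R_4(7) > 180.


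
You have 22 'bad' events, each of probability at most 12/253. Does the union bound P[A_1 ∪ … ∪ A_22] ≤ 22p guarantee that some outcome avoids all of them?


Union bound: P[∪_{i=1}^{22} A_i] ≤ Σ_i P[A_i] ≤ 22·p = 22·(12/253) = 24/23.
Numerically: 24/23 ≈ 1.043.
Is 24/23 < 1? NO.
Since the bound 24/23 is ≥ 1, the union bound is uninformative here; it does NOT by itself certify existence.

22·p = 24/23 ≈ 1.043; existence NOT certified by the union bound.


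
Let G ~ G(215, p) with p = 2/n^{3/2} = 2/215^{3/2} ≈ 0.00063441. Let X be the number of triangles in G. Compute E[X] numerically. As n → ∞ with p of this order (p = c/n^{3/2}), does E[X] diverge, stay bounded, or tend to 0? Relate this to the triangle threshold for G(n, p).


Number of potential triangles: C(215, 3) = 1633355.
Each occurs with probability p³ ≈ (0.00063441)³ ≈ 2.5533886e-10.
By linearity: E[X] = C(215, 3)·p³ ≈ 1633355 · 2.5533886e-10 ≈ 0.00042.
Since α = 3/2 > 1, p = c/n^{3/2} = o(1/n) is below the triangle threshold p ~ 1/n. Asymptotically E[X] ~ (c³/6)·n^{3(1−α)} = (2³/6)·n^{-1.5} → 0, so by Markov's inequality G has no triangles w.h.p.

E[X] ≈ 0.00042; in regime p = Θ(1/n^{3/2}) E[X] tends to 0 (below the triangle threshold p ~ 1/n).


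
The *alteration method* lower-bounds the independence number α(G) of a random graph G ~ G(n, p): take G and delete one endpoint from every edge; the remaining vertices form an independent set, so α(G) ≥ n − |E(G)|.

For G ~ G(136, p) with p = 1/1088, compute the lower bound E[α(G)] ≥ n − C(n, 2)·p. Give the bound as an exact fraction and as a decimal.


E[|E(G)|] = C(136, 2)·p = 9180 · (1/1088) = 135/16.
E[α(G)] ≥ n − E[|E(G)|] = 136 − 135/16 = 2041/16.
Numerically: ≈ 127.562.
(This is only a lower bound; the true E[α(G)] may be larger.)

E[α(G)] ≥ 2041/16 ≈ 127.562.


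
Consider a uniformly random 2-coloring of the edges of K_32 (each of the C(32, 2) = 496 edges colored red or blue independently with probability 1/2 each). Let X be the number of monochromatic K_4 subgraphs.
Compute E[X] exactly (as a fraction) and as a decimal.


Let X = Σ_S X_S over the C(32, 4) = 35960 subsets S of size 4, where X_S = 1 if the K_4 on S is monochromatic.
For a fixed S, the K_4 on S has C(4, 2) = 6 edges. P[all 6 edges red] = (1/2)^6, and likewise for blue, so P[monochromatic] = 2·(1/2)^6 = 2^{1 − 6} = 1/32.
By linearity: E[X] = C(32, 4) · 2^{1 − 6} = 35960 · 1/32 = 4495/4.
Numerically: E[X] ≈ 1123.750.

E[X] = C(32,4)·2^(1−C(4,2)) = 4495/4 ≈ 1123.750.


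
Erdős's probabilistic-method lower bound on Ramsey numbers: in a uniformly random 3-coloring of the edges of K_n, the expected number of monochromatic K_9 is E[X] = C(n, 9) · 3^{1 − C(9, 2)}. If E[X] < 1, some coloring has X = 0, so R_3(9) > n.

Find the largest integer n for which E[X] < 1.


We need C(n, 9) · 3^{1 − 36} < 1, i.e. C(n, 9) < 3^{36 − 1} = 50031545098999707.
Check values of n near the boundary:
  n = 297: C(297, 9) = 43842345008337645; 43842345008337645 < 50031545098999707? YES
  n = 298: C(298, 9) = 45207677551849890; 45207677551849890 < 50031545098999707? YES
  n = 299: C(299, 9) = 46610674441390059; 46610674441390059 < 50031545098999707? YES
  n = 300: C(300, 9) = 48052241692154700; 48052241692154700 < 50031545098999707? YES
  n = 301: C(301, 9) = 49533303936090975; 49533303936090975 < 50031545098999707? YES
  n = 302: C(302, 9) = 51054804739588650; 51054804739588650 < 50031545098999707? NO
  n = 303: C(303, 9) = 52617706925494425; 52617706925494425 < 50031545098999707? NO
The largest n with C(n, 9) < 50031545098999707 is n = 301 (where E[X] = 16511101312030325/16677181699666569 ≈ 0.9900415). Hence R_3(9) > 301, i.e. R_3(9) ≥ 302.

Largest n = 301; hence R_3(9) > 301.
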